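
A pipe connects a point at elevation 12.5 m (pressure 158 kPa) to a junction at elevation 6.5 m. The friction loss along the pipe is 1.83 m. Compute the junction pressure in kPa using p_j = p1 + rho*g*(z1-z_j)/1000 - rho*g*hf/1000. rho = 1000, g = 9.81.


Junction pressure: p_j = p1 + rho*g*(z1 - z_j)/1000 - rho*g*hf/1000.
Elevation term = 1000*9.81*(12.5 - 6.5)/1000 = 58.86 kPa.
Friction term = 1000*9.81*1.83/1000 = 17.952 kPa.
p_j = 158 + 58.86 - 17.952 = 198.91 kPa.

198.91


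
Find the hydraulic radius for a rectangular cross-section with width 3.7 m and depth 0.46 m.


For a rectangular section:
Flow area A = b * y = 3.7 * 0.46 = 1.7 m^2.
Wetted perimeter P = b + 2y = 3.7 + 2*0.46 = 4.62 m.
Hydraulic radius R = A/P = 1.7 / 4.62 = 0.3684 m.

0.3684


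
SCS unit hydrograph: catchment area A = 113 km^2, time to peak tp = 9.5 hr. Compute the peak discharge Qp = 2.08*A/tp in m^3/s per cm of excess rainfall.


SCS formula: Qp = 2.08 * A / tp.
Qp = 2.08 * 113 / 9.5
   = 235.04 / 9.5
   = 24.74 m^3/s per cm.

24.74


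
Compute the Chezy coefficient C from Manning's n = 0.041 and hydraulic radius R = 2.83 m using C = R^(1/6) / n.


The Chezy coefficient relates to Manning's n through C = R^(1/6) / n.
R^(1/6) = 2.83^(1/6) = 1.189317.
C = 1.189317 / 0.041 = 29.01 m^(1/2)/s.

29.01


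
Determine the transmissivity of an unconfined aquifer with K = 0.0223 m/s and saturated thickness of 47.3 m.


Transmissivity is defined as T = K * h.
T = 0.0223 * 47.3
  = 1.0548 m^2/s.

1.0548


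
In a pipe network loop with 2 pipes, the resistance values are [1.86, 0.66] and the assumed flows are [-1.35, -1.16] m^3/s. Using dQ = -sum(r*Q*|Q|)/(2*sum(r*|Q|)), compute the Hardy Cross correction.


Numerator terms (r*Q*|Q|): 1.86*-1.35*|-1.35| = -3.3899; 0.66*-1.16*|-1.16| = -0.8881.
Sum of numerator = -4.2779.
Denominator terms (r*|Q|): 1.86*|-1.35| = 2.511; 0.66*|-1.16| = 0.7656.
2 * sum of denominator = 2 * 3.2766 = 6.5532.
dQ = --4.2779 / 6.5532 = 0.6528 m^3/s.

0.6528


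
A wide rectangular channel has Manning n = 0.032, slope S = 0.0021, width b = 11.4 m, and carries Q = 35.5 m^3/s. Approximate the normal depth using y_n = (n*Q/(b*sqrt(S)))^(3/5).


We use the wide-channel approximation y_n = (n*Q/(b*sqrt(S)))^(3/5).
sqrt(S) = sqrt(0.0021) = 0.045826.
Numerator: n*Q = 0.032 * 35.5 = 1.136.
Denominator: b*sqrt(S) = 11.4 * 0.045826 = 0.522416.
arg = 2.1745.
y_n = 2.1745^(3/5) = 1.5937 m.

1.5937


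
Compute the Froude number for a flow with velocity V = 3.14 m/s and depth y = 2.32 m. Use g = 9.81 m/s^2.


The Froude number is defined as Fr = V / sqrt(g*y).
g*y = 9.81 * 2.32 = 22.7592.
sqrt(g*y) = sqrt(22.7592) = 4.7707.
Fr = 3.14 / 4.7707 = 0.6582.

0.6582


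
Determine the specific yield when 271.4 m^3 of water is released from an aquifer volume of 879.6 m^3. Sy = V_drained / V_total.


Specific yield Sy = Volume drained / Total volume.
Sy = 271.4 / 879.6
   = 0.3085.

0.3085


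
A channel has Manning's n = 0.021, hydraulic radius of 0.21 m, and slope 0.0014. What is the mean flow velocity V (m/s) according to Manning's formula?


Manning's equation gives V = (1/n) * R^(2/3) * S^(1/2).
First, compute R^(2/3) = 0.21^(2/3) = 0.3533.
Next, S^(1/2) = 0.0014^(1/2) = 0.037417.
Then 1/n = 1/0.021 = 47.62.
V = 47.62 * 0.3533 * 0.037417 = 0.6295 m/s.

0.6295


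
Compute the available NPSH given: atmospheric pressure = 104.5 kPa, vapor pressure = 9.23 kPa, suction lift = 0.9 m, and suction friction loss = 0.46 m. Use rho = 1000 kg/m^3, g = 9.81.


NPSHa = p_atm/(rho*g) - z_s - hf_s - p_vap/(rho*g).
p_atm/(rho*g) = 104.5*1000 / (1000*9.81) = 10.652 m.
p_vap/(rho*g) = 9.23*1000 / (1000*9.81) = 0.941 m.
NPSHa = 10.652 - 0.9 - 0.46 - 0.941
      = 8.35 m.

8.35


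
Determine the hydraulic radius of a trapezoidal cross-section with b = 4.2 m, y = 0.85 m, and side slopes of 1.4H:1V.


For a trapezoidal section with side slope z:
A = (b + z*y)*y = (4.2 + 1.4*0.85)*0.85 = 4.582 m^2.
P = b + 2*y*sqrt(1 + z^2) = 4.2 + 2*0.85*sqrt(1 + 1.4^2) = 7.125 m.
R = A/P = 4.582 / 7.125 = 0.643 m.

0.643


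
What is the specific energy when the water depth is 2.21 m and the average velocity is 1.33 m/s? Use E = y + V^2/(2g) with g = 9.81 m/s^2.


Specific energy E = y + V^2/(2g).
Velocity head = V^2/(2g) = 1.33^2 / (2*9.81) = 1.7689 / 19.62 = 0.0902 m.
E = 2.21 + 0.0902 = 2.3002 m.

2.3002


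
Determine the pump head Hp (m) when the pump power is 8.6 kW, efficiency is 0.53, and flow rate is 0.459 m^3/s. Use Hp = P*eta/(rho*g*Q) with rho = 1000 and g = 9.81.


Pump head formula: Hp = P * eta / (rho * g * Q).
Numerator: P * eta = 8.6 * 1000 * 0.53 = 4558.0 W.
Denominator: rho * g * Q = 1000 * 9.81 * 0.459 = 4502.79.
Hp = 4558.0 / 4502.79 = 1.01 m.

1.01


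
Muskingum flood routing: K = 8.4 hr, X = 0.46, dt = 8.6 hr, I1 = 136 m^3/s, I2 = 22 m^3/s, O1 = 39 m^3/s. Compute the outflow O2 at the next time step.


Muskingum coefficients:
denom = 2*K*(1-X) + dt = 2*8.4*(1-0.46) + 8.6 = 17.672.
C0 = (dt - 2*K*X)/denom = (8.6 - 2*8.4*0.46)/17.672 = 0.0493.
C1 = (dt + 2*K*X)/denom = (8.6 + 2*8.4*0.46)/17.672 = 0.9239.
C2 = (2*K*(1-X) - dt)/denom = 0.0267.
O2 = C0*I2 + C1*I1 + C2*O1
   = 0.0493*22 + 0.9239*136 + 0.0267*39
   = 127.78 m^3/s.

127.78


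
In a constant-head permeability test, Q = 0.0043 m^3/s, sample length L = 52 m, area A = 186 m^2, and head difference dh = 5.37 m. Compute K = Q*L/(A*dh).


From K = Q*L / (A*dh):
Numerator: Q*L = 0.0043 * 52 = 0.2236.
Denominator: A*dh = 186 * 5.37 = 998.82.
K = 0.2236 / 998.82 = 0.000224 m/s.

0.000224


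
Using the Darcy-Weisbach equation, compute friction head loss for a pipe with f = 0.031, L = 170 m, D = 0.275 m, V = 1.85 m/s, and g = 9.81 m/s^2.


Darcy-Weisbach equation: h_f = f * (L/D) * V^2/(2g).
f * L/D = 0.031 * 170/0.275 = 19.1636.
V^2/(2g) = 1.85^2 / (2*9.81) = 3.4225 / 19.62 = 0.1744 m.
h_f = 19.1636 * 0.1744 = 3.343 m.

3.343


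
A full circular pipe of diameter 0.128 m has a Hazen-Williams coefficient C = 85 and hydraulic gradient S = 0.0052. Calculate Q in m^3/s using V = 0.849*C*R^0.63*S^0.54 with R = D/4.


For a full circular pipe, R = D/4 = 0.128/4 = 0.032 m.
V = 0.849 * 85 * 0.032^0.63 * 0.0052^0.54
  = 0.849 * 85 * 0.114352 * 0.058431
  = 0.4822 m/s.
Pipe area A = pi*D^2/4 = pi*0.128^2/4 = 0.0129 m^2.
Q = A * V = 0.0129 * 0.4822 = 0.0062 m^3/s.

0.0062


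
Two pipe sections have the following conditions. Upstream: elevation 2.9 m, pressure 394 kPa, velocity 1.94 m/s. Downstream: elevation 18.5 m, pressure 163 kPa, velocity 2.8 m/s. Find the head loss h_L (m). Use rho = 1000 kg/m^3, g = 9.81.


Total head at each section: H = z + p/(rho*g) + V^2/(2g).
H1 = 2.9 + 394*1000/(1000*9.81) + 1.94^2/(2*9.81)
   = 2.9 + 40.163 + 0.1918
   = 43.255 m.
H2 = 18.5 + 163*1000/(1000*9.81) + 2.8^2/(2*9.81)
   = 18.5 + 16.616 + 0.3996
   = 35.515 m.
h_L = H1 - H2 = 43.255 - 35.515 = 7.74 m.

7.74


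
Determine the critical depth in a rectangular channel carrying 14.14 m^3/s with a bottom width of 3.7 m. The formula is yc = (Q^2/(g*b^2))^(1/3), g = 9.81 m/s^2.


Using yc = (Q^2 / (g * b^2))^(1/3):
Q^2 = 14.14^2 = 199.94.
g * b^2 = 9.81 * 3.7^2 = 9.81 * 13.69 = 134.3.
Q^2 / (g*b^2) = 199.94 / 134.3 = 1.4888.
yc = 1.4888^(1/3) = 1.1418 m.

1.1418


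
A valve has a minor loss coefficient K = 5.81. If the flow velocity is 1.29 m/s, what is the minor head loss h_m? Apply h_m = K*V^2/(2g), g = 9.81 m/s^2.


Minor loss formula: h_m = K * V^2/(2g).
V^2 = 1.29^2 = 1.6641.
V^2/(2g) = 1.6641 / 19.62 = 0.0848 m.
h_m = 5.81 * 0.0848 = 0.4928 m.

0.4928


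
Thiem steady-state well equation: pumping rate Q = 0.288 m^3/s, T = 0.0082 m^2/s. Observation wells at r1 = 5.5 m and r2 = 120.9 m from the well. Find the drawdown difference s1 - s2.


Thiem equation: s1 - s2 = Q/(2*pi*T) * ln(r2/r1).
ln(r2/r1) = ln(120.9/5.5) = 3.0902.
Q/(2*pi*T) = 0.288 / (2*pi*0.0082) = 0.288 / 0.0515 = 5.5898.
s1 - s2 = 5.5898 * 3.0902 = 17.2738 m.

17.2738


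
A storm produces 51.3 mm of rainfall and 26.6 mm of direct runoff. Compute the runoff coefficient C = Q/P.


The runoff coefficient C = runoff depth / rainfall depth.
C = 26.6 / 51.3
  = 0.5185.

0.5185


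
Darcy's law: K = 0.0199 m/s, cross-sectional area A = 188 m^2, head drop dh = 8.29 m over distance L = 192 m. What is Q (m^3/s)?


Darcy's law: Q = K * A * i, where i = dh/L.
Hydraulic gradient i = 8.29 / 192 = 0.043177.
Q = 0.0199 * 188 * 0.043177
  = 0.1615 m^3/s.

0.1615


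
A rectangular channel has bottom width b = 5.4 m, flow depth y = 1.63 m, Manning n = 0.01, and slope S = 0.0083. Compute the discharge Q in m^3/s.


For a rectangular channel, the cross-sectional area A = b * y = 5.4 * 1.63 = 8.8 m^2.
The wetted perimeter P = b + 2y = 5.4 + 2*1.63 = 8.66 m.
Hydraulic radius R = A/P = 8.8/8.66 = 1.0164 m.
Velocity V = (1/n)*R^(2/3)*S^(1/2) = (1/0.01)*1.0164^(2/3)*0.0083^(1/2) = 9.2098 m/s.
Discharge Q = A * V = 8.8 * 9.2098 = 81.064 m^3/s.

81.064


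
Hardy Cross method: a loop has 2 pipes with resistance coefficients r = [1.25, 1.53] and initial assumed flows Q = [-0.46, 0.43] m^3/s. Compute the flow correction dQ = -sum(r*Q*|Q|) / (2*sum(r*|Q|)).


Numerator terms (r*Q*|Q|): 1.25*-0.46*|-0.46| = -0.2645; 1.53*0.43*|0.43| = 0.2829.
Sum of numerator = 0.0184.
Denominator terms (r*|Q|): 1.25*|-0.46| = 0.575; 1.53*|0.43| = 0.6579.
2 * sum of denominator = 2 * 1.2329 = 2.4658.
dQ = -0.0184 / 2.4658 = -0.0075 m^3/s.

-0.0075


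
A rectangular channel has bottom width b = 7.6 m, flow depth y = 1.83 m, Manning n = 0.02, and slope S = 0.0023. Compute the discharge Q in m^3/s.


For a rectangular channel, the cross-sectional area A = b * y = 7.6 * 1.83 = 13.91 m^2.
The wetted perimeter P = b + 2y = 7.6 + 2*1.83 = 11.26 m.
Hydraulic radius R = A/P = 13.91/11.26 = 1.2352 m.
Velocity V = (1/n)*R^(2/3)*S^(1/2) = (1/0.02)*1.2352^(2/3)*0.0023^(1/2) = 2.7605 m/s.
Discharge Q = A * V = 13.91 * 2.7605 = 38.393 m^3/s.

38.393


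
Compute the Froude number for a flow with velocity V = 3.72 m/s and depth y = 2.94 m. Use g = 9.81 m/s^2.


The Froude number is defined as Fr = V / sqrt(g*y).
g*y = 9.81 * 2.94 = 28.8414.
sqrt(g*y) = sqrt(28.8414) = 5.3704.
Fr = 3.72 / 5.3704 = 0.6927.

0.6927


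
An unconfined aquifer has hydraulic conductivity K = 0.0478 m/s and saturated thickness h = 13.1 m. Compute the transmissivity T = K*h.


Transmissivity is defined as T = K * h.
T = 0.0478 * 13.1
  = 0.6262 m^2/s.

0.6262


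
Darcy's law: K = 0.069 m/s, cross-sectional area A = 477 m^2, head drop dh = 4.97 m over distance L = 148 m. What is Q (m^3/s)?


Darcy's law: Q = K * A * i, where i = dh/L.
Hydraulic gradient i = 4.97 / 148 = 0.033581.
Q = 0.069 * 477 * 0.033581
  = 1.1053 m^3/s.

1.1053


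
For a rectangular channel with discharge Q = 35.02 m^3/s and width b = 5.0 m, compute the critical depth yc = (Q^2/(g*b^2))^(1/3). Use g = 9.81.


Using yc = (Q^2 / (g * b^2))^(1/3):
Q^2 = 35.02^2 = 1226.4.
g * b^2 = 9.81 * 5.0^2 = 9.81 * 25.0 = 245.25.
Q^2 / (g*b^2) = 1226.4 / 245.25 = 5.0006.
yc = 5.0006^(1/3) = 1.71 m.

1.71


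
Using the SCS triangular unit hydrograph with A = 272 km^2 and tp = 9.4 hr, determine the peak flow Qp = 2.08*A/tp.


SCS formula: Qp = 2.08 * A / tp.
Qp = 2.08 * 272 / 9.4
   = 565.76 / 9.4
   = 60.19 m^3/s per cm.

60.19


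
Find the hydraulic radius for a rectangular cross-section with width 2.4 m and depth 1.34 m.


For a rectangular section:
Flow area A = b * y = 2.4 * 1.34 = 3.22 m^2.
Wetted perimeter P = b + 2y = 2.4 + 2*1.34 = 5.08 m.
Hydraulic radius R = A/P = 3.22 / 5.08 = 0.6331 m.

0.6331


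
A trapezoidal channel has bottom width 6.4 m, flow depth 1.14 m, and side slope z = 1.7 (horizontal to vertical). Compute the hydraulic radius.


For a trapezoidal section with side slope z:
A = (b + z*y)*y = (6.4 + 1.7*1.14)*1.14 = 9.505 m^2.
P = b + 2*y*sqrt(1 + z^2) = 6.4 + 2*1.14*sqrt(1 + 1.7^2) = 10.897 m.
R = A/P = 9.505 / 10.897 = 0.8723 m.

0.8723


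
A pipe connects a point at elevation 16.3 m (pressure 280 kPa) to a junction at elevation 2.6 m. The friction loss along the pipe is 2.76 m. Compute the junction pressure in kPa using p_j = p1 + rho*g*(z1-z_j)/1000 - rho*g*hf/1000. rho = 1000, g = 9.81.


Junction pressure: p_j = p1 + rho*g*(z1 - z_j)/1000 - rho*g*hf/1000.
Elevation term = 1000*9.81*(16.3 - 2.6)/1000 = 134.397 kPa.
Friction term = 1000*9.81*2.76/1000 = 27.076 kPa.
p_j = 280 + 134.397 - 27.076 = 387.32 kPa.

387.32


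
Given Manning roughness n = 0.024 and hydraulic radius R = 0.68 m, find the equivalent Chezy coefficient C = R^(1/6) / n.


The Chezy coefficient relates to Manning's n through C = R^(1/6) / n.
R^(1/6) = 0.68^(1/6) = 0.937745.
C = 0.937745 / 0.024 = 39.07 m^(1/2)/s.

39.07


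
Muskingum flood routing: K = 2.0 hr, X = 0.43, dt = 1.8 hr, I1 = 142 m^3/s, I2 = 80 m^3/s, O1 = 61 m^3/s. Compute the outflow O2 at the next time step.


Muskingum coefficients:
denom = 2*K*(1-X) + dt = 2*2.0*(1-0.43) + 1.8 = 4.08.
C0 = (dt - 2*K*X)/denom = (1.8 - 2*2.0*0.43)/4.08 = 0.0196.
C1 = (dt + 2*K*X)/denom = (1.8 + 2*2.0*0.43)/4.08 = 0.8627.
C2 = (2*K*(1-X) - dt)/denom = 0.1176.
O2 = C0*I2 + C1*I1 + C2*O1
   = 0.0196*80 + 0.8627*142 + 0.1176*61
   = 131.25 m^3/s.

131.25


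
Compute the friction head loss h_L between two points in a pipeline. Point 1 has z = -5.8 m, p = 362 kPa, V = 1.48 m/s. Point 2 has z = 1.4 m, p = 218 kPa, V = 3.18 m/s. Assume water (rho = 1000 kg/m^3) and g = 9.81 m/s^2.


Total head at each section: H = z + p/(rho*g) + V^2/(2g).
H1 = -5.8 + 362*1000/(1000*9.81) + 1.48^2/(2*9.81)
   = -5.8 + 36.901 + 0.1116
   = 31.213 m.
H2 = 1.4 + 218*1000/(1000*9.81) + 3.18^2/(2*9.81)
   = 1.4 + 22.222 + 0.5154
   = 24.138 m.
h_L = H1 - H2 = 31.213 - 24.138 = 7.075 m.

7.075


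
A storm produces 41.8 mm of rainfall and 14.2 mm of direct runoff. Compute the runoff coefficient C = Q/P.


The runoff coefficient C = runoff depth / rainfall depth.
C = 14.2 / 41.8
  = 0.3397.

0.3397


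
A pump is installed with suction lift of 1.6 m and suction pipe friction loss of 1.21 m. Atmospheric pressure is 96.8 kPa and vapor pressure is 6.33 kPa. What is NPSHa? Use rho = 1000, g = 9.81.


NPSHa = p_atm/(rho*g) - z_s - hf_s - p_vap/(rho*g).
p_atm/(rho*g) = 96.8*1000 / (1000*9.81) = 9.867 m.
p_vap/(rho*g) = 6.33*1000 / (1000*9.81) = 0.645 m.
NPSHa = 9.867 - 1.6 - 1.21 - 0.645
      = 6.41 m.

6.41


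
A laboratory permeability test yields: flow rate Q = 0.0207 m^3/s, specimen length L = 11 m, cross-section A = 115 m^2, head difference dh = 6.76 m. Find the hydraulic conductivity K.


From K = Q*L / (A*dh):
Numerator: Q*L = 0.0207 * 11 = 0.2277.
Denominator: A*dh = 115 * 6.76 = 777.4.
K = 0.2277 / 777.4 = 0.000293 m/s.

0.000293


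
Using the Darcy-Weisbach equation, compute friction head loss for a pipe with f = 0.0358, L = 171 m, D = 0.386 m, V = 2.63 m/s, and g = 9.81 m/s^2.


Darcy-Weisbach equation: h_f = f * (L/D) * V^2/(2g).
f * L/D = 0.0358 * 171/0.386 = 15.8596.
V^2/(2g) = 2.63^2 / (2*9.81) = 6.9169 / 19.62 = 0.3525 m.
h_f = 15.8596 * 0.3525 = 5.591 m.

5.591


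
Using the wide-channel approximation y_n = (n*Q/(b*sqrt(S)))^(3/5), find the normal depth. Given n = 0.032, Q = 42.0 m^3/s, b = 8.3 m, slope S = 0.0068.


We use the wide-channel approximation y_n = (n*Q/(b*sqrt(S)))^(3/5).
sqrt(S) = sqrt(0.0068) = 0.082462.
Numerator: n*Q = 0.032 * 42.0 = 1.344.
Denominator: b*sqrt(S) = 8.3 * 0.082462 = 0.684435.
arg = 1.9637.
y_n = 1.9637^(3/5) = 1.4991 m.

1.4991


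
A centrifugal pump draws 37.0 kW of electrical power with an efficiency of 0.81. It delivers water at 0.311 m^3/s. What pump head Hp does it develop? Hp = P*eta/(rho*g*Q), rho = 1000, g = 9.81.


Pump head formula: Hp = P * eta / (rho * g * Q).
Numerator: P * eta = 37.0 * 1000 * 0.81 = 29970.0 W.
Denominator: rho * g * Q = 1000 * 9.81 * 0.311 = 3050.91.
Hp = 29970.0 / 3050.91 = 9.82 m.

9.82


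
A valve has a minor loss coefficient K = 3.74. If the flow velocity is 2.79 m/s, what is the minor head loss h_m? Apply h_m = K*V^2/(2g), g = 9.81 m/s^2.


Minor loss formula: h_m = K * V^2/(2g).
V^2 = 2.79^2 = 7.7841.
V^2/(2g) = 7.7841 / 19.62 = 0.3967 m.
h_m = 3.74 * 0.3967 = 1.4838 m.

1.4838


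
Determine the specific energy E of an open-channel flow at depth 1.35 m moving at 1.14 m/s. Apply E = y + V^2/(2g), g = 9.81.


Specific energy E = y + V^2/(2g).
Velocity head = V^2/(2g) = 1.14^2 / (2*9.81) = 1.2996 / 19.62 = 0.0662 m.
E = 1.35 + 0.0662 = 1.4162 m.

1.4162


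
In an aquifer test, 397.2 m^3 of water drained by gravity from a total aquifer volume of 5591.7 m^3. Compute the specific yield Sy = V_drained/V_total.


Specific yield Sy = Volume drained / Total volume.
Sy = 397.2 / 5591.7
   = 0.071.

0.071


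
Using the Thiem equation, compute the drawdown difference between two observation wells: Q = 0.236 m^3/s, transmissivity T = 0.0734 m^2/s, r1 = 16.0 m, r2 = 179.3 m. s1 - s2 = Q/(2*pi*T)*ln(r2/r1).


Thiem equation: s1 - s2 = Q/(2*pi*T) * ln(r2/r1).
ln(r2/r1) = ln(179.3/16.0) = 2.4165.
Q/(2*pi*T) = 0.236 / (2*pi*0.0734) = 0.236 / 0.4612 = 0.5117.
s1 - s2 = 0.5117 * 2.4165 = 1.2366 m.

1.2366


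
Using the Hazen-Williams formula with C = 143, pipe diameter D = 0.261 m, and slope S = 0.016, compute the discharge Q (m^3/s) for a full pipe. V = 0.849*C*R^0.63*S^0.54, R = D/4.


For a full circular pipe, R = D/4 = 0.261/4 = 0.0653 m.
V = 0.849 * 143 * 0.0653^0.63 * 0.016^0.54
  = 0.849 * 143 * 0.179137 * 0.107207
  = 2.3316 m/s.
Pipe area A = pi*D^2/4 = pi*0.261^2/4 = 0.0535 m^2.
Q = A * V = 0.0535 * 2.3316 = 0.1247 m^3/s.

0.1247


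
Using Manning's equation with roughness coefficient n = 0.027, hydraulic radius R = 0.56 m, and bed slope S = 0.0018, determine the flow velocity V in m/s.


Manning's equation gives V = (1/n) * R^(2/3) * S^(1/2).
First, compute R^(2/3) = 0.56^(2/3) = 0.6794.
Next, S^(1/2) = 0.0018^(1/2) = 0.042426.
Then 1/n = 1/0.027 = 37.04.
V = 37.04 * 0.6794 * 0.042426 = 1.0676 m/s.

1.0676


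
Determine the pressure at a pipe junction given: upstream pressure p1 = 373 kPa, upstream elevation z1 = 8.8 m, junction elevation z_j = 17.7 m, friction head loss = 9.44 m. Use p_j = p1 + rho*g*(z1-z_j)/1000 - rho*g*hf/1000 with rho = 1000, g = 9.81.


Junction pressure: p_j = p1 + rho*g*(z1 - z_j)/1000 - rho*g*hf/1000.
Elevation term = 1000*9.81*(8.8 - 17.7)/1000 = -87.309 kPa.
Friction term = 1000*9.81*9.44/1000 = 92.606 kPa.
p_j = 373 + -87.309 - 92.606 = 193.08 kPa.

193.08


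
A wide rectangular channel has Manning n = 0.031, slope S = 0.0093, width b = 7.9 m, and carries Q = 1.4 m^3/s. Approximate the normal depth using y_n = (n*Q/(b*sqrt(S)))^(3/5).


We use the wide-channel approximation y_n = (n*Q/(b*sqrt(S)))^(3/5).
sqrt(S) = sqrt(0.0093) = 0.096437.
Numerator: n*Q = 0.031 * 1.4 = 0.0434.
Denominator: b*sqrt(S) = 7.9 * 0.096437 = 0.761852.
arg = 0.057.
y_n = 0.057^(3/5) = 0.1792 m.

0.1792


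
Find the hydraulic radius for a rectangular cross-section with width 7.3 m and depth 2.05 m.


For a rectangular section:
Flow area A = b * y = 7.3 * 2.05 = 14.96 m^2.
Wetted perimeter P = b + 2y = 7.3 + 2*2.05 = 11.4 m.
Hydraulic radius R = A/P = 14.96 / 11.4 = 1.3127 m.

1.3127


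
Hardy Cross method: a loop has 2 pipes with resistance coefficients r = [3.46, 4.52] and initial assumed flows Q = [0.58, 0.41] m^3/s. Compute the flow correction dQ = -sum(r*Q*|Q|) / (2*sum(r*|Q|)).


Numerator terms (r*Q*|Q|): 3.46*0.58*|0.58| = 1.1639; 4.52*0.41*|0.41| = 0.7598.
Sum of numerator = 1.9238.
Denominator terms (r*|Q|): 3.46*|0.58| = 2.0068; 4.52*|0.41| = 1.8532.
2 * sum of denominator = 2 * 3.86 = 7.72.
dQ = -1.9238 / 7.72 = -0.2492 m^3/s.

-0.2492


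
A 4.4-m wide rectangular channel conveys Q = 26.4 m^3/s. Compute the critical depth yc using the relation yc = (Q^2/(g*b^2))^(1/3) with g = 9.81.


Using yc = (Q^2 / (g * b^2))^(1/3):
Q^2 = 26.4^2 = 696.96.
g * b^2 = 9.81 * 4.4^2 = 9.81 * 19.36 = 189.92.
Q^2 / (g*b^2) = 696.96 / 189.92 = 3.6698.
yc = 3.6698^(1/3) = 1.5425 m.

1.5425


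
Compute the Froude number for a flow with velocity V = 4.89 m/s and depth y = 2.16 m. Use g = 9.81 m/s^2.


The Froude number is defined as Fr = V / sqrt(g*y).
g*y = 9.81 * 2.16 = 21.1896.
sqrt(g*y) = sqrt(21.1896) = 4.6032.
Fr = 4.89 / 4.6032 = 1.0623.

1.0623


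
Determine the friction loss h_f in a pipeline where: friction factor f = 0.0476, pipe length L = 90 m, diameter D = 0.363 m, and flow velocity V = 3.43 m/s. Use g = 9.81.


Darcy-Weisbach equation: h_f = f * (L/D) * V^2/(2g).
f * L/D = 0.0476 * 90/0.363 = 11.8017.
V^2/(2g) = 3.43^2 / (2*9.81) = 11.7649 / 19.62 = 0.5996 m.
h_f = 11.8017 * 0.5996 = 7.077 m.

7.077


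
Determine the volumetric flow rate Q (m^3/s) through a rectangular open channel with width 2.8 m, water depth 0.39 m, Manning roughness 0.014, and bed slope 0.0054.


For a rectangular channel, the cross-sectional area A = b * y = 2.8 * 0.39 = 1.09 m^2.
The wetted perimeter P = b + 2y = 2.8 + 2*0.39 = 3.58 m.
Hydraulic radius R = A/P = 1.09/3.58 = 0.305 m.
Velocity V = (1/n)*R^(2/3)*S^(1/2) = (1/0.014)*0.305^(2/3)*0.0054^(1/2) = 2.3785 m/s.
Discharge Q = A * V = 1.09 * 2.3785 = 2.597 m^3/s.

2.597


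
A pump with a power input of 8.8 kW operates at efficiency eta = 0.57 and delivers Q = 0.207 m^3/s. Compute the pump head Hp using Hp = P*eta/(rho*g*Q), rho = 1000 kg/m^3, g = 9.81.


Pump head formula: Hp = P * eta / (rho * g * Q).
Numerator: P * eta = 8.8 * 1000 * 0.57 = 5016.0 W.
Denominator: rho * g * Q = 1000 * 9.81 * 0.207 = 2030.67.
Hp = 5016.0 / 2030.67 = 2.47 m.

2.47


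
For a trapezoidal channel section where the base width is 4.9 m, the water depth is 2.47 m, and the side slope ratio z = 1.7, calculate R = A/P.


For a trapezoidal section with side slope z:
A = (b + z*y)*y = (4.9 + 1.7*2.47)*2.47 = 22.475 m^2.
P = b + 2*y*sqrt(1 + z^2) = 4.9 + 2*2.47*sqrt(1 + 1.7^2) = 14.643 m.
R = A/P = 22.475 / 14.643 = 1.5348 m.

1.5348


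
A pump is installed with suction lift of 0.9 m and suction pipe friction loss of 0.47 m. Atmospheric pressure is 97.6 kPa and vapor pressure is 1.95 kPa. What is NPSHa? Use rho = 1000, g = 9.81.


NPSHa = p_atm/(rho*g) - z_s - hf_s - p_vap/(rho*g).
p_atm/(rho*g) = 97.6*1000 / (1000*9.81) = 9.949 m.
p_vap/(rho*g) = 1.95*1000 / (1000*9.81) = 0.199 m.
NPSHa = 9.949 - 0.9 - 0.47 - 0.199
      = 8.38 m.

8.38


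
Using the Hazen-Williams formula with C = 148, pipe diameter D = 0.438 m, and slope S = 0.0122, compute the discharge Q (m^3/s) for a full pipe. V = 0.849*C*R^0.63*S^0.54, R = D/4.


For a full circular pipe, R = D/4 = 0.438/4 = 0.1095 m.
V = 0.849 * 148 * 0.1095^0.63 * 0.0122^0.54
  = 0.849 * 148 * 0.248217 * 0.092605
  = 2.8882 m/s.
Pipe area A = pi*D^2/4 = pi*0.438^2/4 = 0.1507 m^2.
Q = A * V = 0.1507 * 2.8882 = 0.4352 m^3/s.

0.4352


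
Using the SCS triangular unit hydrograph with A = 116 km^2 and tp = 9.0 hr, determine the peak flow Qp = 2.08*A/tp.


SCS formula: Qp = 2.08 * A / tp.
Qp = 2.08 * 116 / 9.0
   = 241.28 / 9.0
   = 26.81 m^3/s per cm.

26.81


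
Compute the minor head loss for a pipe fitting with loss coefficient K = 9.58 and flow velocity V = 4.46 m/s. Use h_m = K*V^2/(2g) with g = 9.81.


Minor loss formula: h_m = K * V^2/(2g).
V^2 = 4.46^2 = 19.8916.
V^2/(2g) = 19.8916 / 19.62 = 1.0138 m.
h_m = 9.58 * 1.0138 = 9.7126 m.

9.7126


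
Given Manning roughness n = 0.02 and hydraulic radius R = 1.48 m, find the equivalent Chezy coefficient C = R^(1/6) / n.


The Chezy coefficient relates to Manning's n through C = R^(1/6) / n.
R^(1/6) = 1.48^(1/6) = 1.067522.
C = 1.067522 / 0.02 = 53.38 m^(1/2)/s.

53.38


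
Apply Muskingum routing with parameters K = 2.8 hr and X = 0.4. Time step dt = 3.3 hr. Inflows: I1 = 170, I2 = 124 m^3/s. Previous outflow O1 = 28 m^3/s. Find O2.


Muskingum coefficients:
denom = 2*K*(1-X) + dt = 2*2.8*(1-0.4) + 3.3 = 6.66.
C0 = (dt - 2*K*X)/denom = (3.3 - 2*2.8*0.4)/6.66 = 0.1592.
C1 = (dt + 2*K*X)/denom = (3.3 + 2*2.8*0.4)/6.66 = 0.8318.
C2 = (2*K*(1-X) - dt)/denom = 0.009.
O2 = C0*I2 + C1*I1 + C2*O1
   = 0.1592*124 + 0.8318*170 + 0.009*28
   = 161.4 m^3/s.

161.4


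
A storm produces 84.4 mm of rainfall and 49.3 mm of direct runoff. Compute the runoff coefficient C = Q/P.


The runoff coefficient C = runoff depth / rainfall depth.
C = 49.3 / 84.4
  = 0.5841.

0.5841


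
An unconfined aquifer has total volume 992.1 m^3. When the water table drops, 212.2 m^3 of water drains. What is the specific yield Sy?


Specific yield Sy = Volume drained / Total volume.
Sy = 212.2 / 992.1
   = 0.2139.

0.2139


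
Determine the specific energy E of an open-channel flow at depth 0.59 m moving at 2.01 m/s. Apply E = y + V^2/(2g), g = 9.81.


Specific energy E = y + V^2/(2g).
Velocity head = V^2/(2g) = 2.01^2 / (2*9.81) = 4.0401 / 19.62 = 0.2059 m.
E = 0.59 + 0.2059 = 0.7959 m.

0.7959


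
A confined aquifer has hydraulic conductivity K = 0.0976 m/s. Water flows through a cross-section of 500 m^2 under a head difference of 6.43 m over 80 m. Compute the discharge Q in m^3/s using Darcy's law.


Darcy's law: Q = K * A * i, where i = dh/L.
Hydraulic gradient i = 6.43 / 80 = 0.080375.
Q = 0.0976 * 500 * 0.080375
  = 3.9223 m^3/s.

3.9223


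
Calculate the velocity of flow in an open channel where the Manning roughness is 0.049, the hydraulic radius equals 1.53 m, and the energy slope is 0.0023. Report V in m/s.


Manning's equation gives V = (1/n) * R^(2/3) * S^(1/2).
First, compute R^(2/3) = 1.53^(2/3) = 1.3278.
Next, S^(1/2) = 0.0023^(1/2) = 0.047958.
Then 1/n = 1/0.049 = 20.41.
V = 20.41 * 1.3278 * 0.047958 = 1.2996 m/s.

1.2996


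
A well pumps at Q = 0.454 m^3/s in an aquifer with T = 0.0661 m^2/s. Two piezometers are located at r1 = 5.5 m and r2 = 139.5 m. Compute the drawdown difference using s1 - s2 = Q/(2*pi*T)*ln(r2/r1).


Thiem equation: s1 - s2 = Q/(2*pi*T) * ln(r2/r1).
ln(r2/r1) = ln(139.5/5.5) = 3.2333.
Q/(2*pi*T) = 0.454 / (2*pi*0.0661) = 0.454 / 0.4153 = 1.0931.
s1 - s2 = 1.0931 * 3.2333 = 3.5345 m.

3.5345


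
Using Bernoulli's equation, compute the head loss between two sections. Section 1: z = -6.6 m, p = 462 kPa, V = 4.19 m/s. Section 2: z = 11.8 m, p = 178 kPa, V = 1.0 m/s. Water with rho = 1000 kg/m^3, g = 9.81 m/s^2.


Total head at each section: H = z + p/(rho*g) + V^2/(2g).
H1 = -6.6 + 462*1000/(1000*9.81) + 4.19^2/(2*9.81)
   = -6.6 + 47.095 + 0.8948
   = 41.39 m.
H2 = 11.8 + 178*1000/(1000*9.81) + 1.0^2/(2*9.81)
   = 11.8 + 18.145 + 0.051
   = 29.996 m.
h_L = H1 - H2 = 41.39 - 29.996 = 11.394 m.

11.394


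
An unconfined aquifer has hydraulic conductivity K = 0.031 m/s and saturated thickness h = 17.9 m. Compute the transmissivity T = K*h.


Transmissivity is defined as T = K * h.
T = 0.031 * 17.9
  = 0.5549 m^2/s.

0.5549


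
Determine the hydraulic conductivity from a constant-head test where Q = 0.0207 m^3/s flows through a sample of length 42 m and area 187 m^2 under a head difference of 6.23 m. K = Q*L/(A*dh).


From K = Q*L / (A*dh):
Numerator: Q*L = 0.0207 * 42 = 0.8694.
Denominator: A*dh = 187 * 6.23 = 1165.01.
K = 0.8694 / 1165.01 = 0.000746 m/s.

0.000746


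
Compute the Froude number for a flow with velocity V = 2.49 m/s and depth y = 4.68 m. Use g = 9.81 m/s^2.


The Froude number is defined as Fr = V / sqrt(g*y).
g*y = 9.81 * 4.68 = 45.9108.
sqrt(g*y) = sqrt(45.9108) = 6.7758.
Fr = 2.49 / 6.7758 = 0.3675.

0.3675


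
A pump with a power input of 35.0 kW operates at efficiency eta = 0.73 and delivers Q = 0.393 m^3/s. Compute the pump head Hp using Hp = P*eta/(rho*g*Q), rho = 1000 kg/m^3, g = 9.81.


Pump head formula: Hp = P * eta / (rho * g * Q).
Numerator: P * eta = 35.0 * 1000 * 0.73 = 25550.0 W.
Denominator: rho * g * Q = 1000 * 9.81 * 0.393 = 3855.33.
Hp = 25550.0 / 3855.33 = 6.63 m.

6.63


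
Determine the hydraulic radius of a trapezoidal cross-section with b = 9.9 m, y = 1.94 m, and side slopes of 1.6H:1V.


For a trapezoidal section with side slope z:
A = (b + z*y)*y = (9.9 + 1.6*1.94)*1.94 = 25.228 m^2.
P = b + 2*y*sqrt(1 + z^2) = 9.9 + 2*1.94*sqrt(1 + 1.6^2) = 17.221 m.
R = A/P = 25.228 / 17.221 = 1.465 m.

1.465


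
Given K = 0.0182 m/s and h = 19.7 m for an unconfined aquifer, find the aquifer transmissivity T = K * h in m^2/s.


Transmissivity is defined as T = K * h.
T = 0.0182 * 19.7
  = 0.3585 m^2/s.

0.3585


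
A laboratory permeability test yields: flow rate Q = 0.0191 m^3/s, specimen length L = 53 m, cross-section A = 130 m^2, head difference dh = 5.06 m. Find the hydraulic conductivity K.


From K = Q*L / (A*dh):
Numerator: Q*L = 0.0191 * 53 = 1.0123.
Denominator: A*dh = 130 * 5.06 = 657.8.
K = 1.0123 / 657.8 = 0.001539 m/s.

0.001539


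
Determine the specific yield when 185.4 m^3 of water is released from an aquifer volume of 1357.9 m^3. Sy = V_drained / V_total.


Specific yield Sy = Volume drained / Total volume.
Sy = 185.4 / 1357.9
   = 0.1365.

0.1365


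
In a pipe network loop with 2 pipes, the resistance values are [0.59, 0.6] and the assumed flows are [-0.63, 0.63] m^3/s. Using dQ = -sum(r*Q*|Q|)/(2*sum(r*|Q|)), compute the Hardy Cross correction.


Numerator terms (r*Q*|Q|): 0.59*-0.63*|-0.63| = -0.2342; 0.6*0.63*|0.63| = 0.2381.
Sum of numerator = 0.004.
Denominator terms (r*|Q|): 0.59*|-0.63| = 0.3717; 0.6*|0.63| = 0.378.
2 * sum of denominator = 2 * 0.7497 = 1.4994.
dQ = -0.004 / 1.4994 = -0.0026 m^3/s.

-0.0026


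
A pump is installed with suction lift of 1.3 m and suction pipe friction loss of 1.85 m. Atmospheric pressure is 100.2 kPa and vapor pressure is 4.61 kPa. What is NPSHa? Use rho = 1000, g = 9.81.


NPSHa = p_atm/(rho*g) - z_s - hf_s - p_vap/(rho*g).
p_atm/(rho*g) = 100.2*1000 / (1000*9.81) = 10.214 m.
p_vap/(rho*g) = 4.61*1000 / (1000*9.81) = 0.47 m.
NPSHa = 10.214 - 1.3 - 1.85 - 0.47
      = 6.59 m.

6.59


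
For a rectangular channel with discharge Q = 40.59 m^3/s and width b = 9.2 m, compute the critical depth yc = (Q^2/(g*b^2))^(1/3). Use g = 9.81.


Using yc = (Q^2 / (g * b^2))^(1/3):
Q^2 = 40.59^2 = 1647.55.
g * b^2 = 9.81 * 9.2^2 = 9.81 * 84.64 = 830.32.
Q^2 / (g*b^2) = 1647.55 / 830.32 = 1.9842.
yc = 1.9842^(1/3) = 1.2566 m.

1.2566


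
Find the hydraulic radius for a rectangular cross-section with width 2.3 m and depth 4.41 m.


For a rectangular section:
Flow area A = b * y = 2.3 * 4.41 = 10.14 m^2.
Wetted perimeter P = b + 2y = 2.3 + 2*4.41 = 11.12 m.
Hydraulic radius R = A/P = 10.14 / 11.12 = 0.9121 m.

0.9121


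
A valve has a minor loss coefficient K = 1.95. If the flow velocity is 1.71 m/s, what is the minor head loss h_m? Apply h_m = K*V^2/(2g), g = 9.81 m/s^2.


Minor loss formula: h_m = K * V^2/(2g).
V^2 = 1.71^2 = 2.9241.
V^2/(2g) = 2.9241 / 19.62 = 0.149 m.
h_m = 1.95 * 0.149 = 0.2906 m.

0.2906


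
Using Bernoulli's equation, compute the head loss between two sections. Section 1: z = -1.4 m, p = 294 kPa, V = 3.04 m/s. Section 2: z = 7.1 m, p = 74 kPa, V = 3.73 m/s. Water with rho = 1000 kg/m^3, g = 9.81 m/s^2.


Total head at each section: H = z + p/(rho*g) + V^2/(2g).
H1 = -1.4 + 294*1000/(1000*9.81) + 3.04^2/(2*9.81)
   = -1.4 + 29.969 + 0.471
   = 29.04 m.
H2 = 7.1 + 74*1000/(1000*9.81) + 3.73^2/(2*9.81)
   = 7.1 + 7.543 + 0.7091
   = 15.352 m.
h_L = H1 - H2 = 29.04 - 15.352 = 13.688 m.

13.688


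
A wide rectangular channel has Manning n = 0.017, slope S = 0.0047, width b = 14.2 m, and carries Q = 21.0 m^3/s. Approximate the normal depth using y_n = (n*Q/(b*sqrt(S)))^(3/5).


We use the wide-channel approximation y_n = (n*Q/(b*sqrt(S)))^(3/5).
sqrt(S) = sqrt(0.0047) = 0.068557.
Numerator: n*Q = 0.017 * 21.0 = 0.357.
Denominator: b*sqrt(S) = 14.2 * 0.068557 = 0.973509.
arg = 0.3667.
y_n = 0.3667^(3/5) = 0.5478 m.

0.5478


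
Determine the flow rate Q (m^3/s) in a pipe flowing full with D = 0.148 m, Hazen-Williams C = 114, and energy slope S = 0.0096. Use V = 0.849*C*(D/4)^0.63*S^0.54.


For a full circular pipe, R = D/4 = 0.148/4 = 0.037 m.
V = 0.849 * 114 * 0.037^0.63 * 0.0096^0.54
  = 0.849 * 114 * 0.125305 * 0.081363
  = 0.9867 m/s.
Pipe area A = pi*D^2/4 = pi*0.148^2/4 = 0.0172 m^2.
Q = A * V = 0.0172 * 0.9867 = 0.017 m^3/s.

0.017


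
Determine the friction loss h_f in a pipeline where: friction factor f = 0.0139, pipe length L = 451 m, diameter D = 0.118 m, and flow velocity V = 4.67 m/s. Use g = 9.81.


Darcy-Weisbach equation: h_f = f * (L/D) * V^2/(2g).
f * L/D = 0.0139 * 451/0.118 = 53.1263.
V^2/(2g) = 4.67^2 / (2*9.81) = 21.8089 / 19.62 = 1.1116 m.
h_f = 53.1263 * 1.1116 = 59.053 m.

59.053


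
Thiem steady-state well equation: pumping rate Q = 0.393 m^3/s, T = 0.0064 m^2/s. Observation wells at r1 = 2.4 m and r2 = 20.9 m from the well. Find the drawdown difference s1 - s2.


Thiem equation: s1 - s2 = Q/(2*pi*T) * ln(r2/r1).
ln(r2/r1) = ln(20.9/2.4) = 2.1643.
Q/(2*pi*T) = 0.393 / (2*pi*0.0064) = 0.393 / 0.0402 = 9.7731.
s1 - s2 = 9.7731 * 2.1643 = 21.1517 m.

21.1517


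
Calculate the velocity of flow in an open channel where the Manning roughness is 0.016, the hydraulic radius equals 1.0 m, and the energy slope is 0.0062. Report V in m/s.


Manning's equation gives V = (1/n) * R^(2/3) * S^(1/2).
First, compute R^(2/3) = 1.0^(2/3) = 1.0.
Next, S^(1/2) = 0.0062^(1/2) = 0.07874.
Then 1/n = 1/0.016 = 62.5.
V = 62.5 * 1.0 * 0.07874 = 4.9213 m/s.

4.9213


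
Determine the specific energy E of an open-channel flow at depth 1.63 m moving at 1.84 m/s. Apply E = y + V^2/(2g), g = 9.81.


Specific energy E = y + V^2/(2g).
Velocity head = V^2/(2g) = 1.84^2 / (2*9.81) = 3.3856 / 19.62 = 0.1726 m.
E = 1.63 + 0.1726 = 1.8026 m.

1.8026


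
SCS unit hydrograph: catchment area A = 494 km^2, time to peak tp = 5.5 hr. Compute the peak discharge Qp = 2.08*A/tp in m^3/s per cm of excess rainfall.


SCS formula: Qp = 2.08 * A / tp.
Qp = 2.08 * 494 / 5.5
   = 1027.52 / 5.5
   = 186.82 m^3/s per cm.

186.82


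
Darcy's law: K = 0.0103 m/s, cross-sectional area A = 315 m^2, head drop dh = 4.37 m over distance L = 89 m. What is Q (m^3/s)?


Darcy's law: Q = K * A * i, where i = dh/L.
Hydraulic gradient i = 4.37 / 89 = 0.049101.
Q = 0.0103 * 315 * 0.049101
  = 0.1593 m^3/s.

0.1593


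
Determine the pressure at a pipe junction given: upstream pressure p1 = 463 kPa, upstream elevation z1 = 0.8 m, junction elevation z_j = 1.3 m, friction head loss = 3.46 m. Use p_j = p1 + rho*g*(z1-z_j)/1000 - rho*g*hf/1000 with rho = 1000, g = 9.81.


Junction pressure: p_j = p1 + rho*g*(z1 - z_j)/1000 - rho*g*hf/1000.
Elevation term = 1000*9.81*(0.8 - 1.3)/1000 = -4.905 kPa.
Friction term = 1000*9.81*3.46/1000 = 33.943 kPa.
p_j = 463 + -4.905 - 33.943 = 424.15 kPa.

424.15


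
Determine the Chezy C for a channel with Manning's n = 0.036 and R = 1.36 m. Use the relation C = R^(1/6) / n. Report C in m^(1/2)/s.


The Chezy coefficient relates to Manning's n through C = R^(1/6) / n.
R^(1/6) = 1.36^(1/6) = 1.052583.
C = 1.052583 / 0.036 = 29.24 m^(1/2)/s.

29.24


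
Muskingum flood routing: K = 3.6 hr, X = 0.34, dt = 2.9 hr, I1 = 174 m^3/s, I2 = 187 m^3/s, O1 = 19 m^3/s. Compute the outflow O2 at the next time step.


Muskingum coefficients:
denom = 2*K*(1-X) + dt = 2*3.6*(1-0.34) + 2.9 = 7.652.
C0 = (dt - 2*K*X)/denom = (2.9 - 2*3.6*0.34)/7.652 = 0.0591.
C1 = (dt + 2*K*X)/denom = (2.9 + 2*3.6*0.34)/7.652 = 0.6989.
C2 = (2*K*(1-X) - dt)/denom = 0.242.
O2 = C0*I2 + C1*I1 + C2*O1
   = 0.0591*187 + 0.6989*174 + 0.242*19
   = 137.25 m^3/s.

137.25


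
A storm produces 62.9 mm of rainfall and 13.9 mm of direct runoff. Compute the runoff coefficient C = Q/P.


The runoff coefficient C = runoff depth / rainfall depth.
C = 13.9 / 62.9
  = 0.221.

0.221


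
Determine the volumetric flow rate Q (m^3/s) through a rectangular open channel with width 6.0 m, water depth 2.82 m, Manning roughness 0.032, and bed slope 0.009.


For a rectangular channel, the cross-sectional area A = b * y = 6.0 * 2.82 = 16.92 m^2.
The wetted perimeter P = b + 2y = 6.0 + 2*2.82 = 11.64 m.
Hydraulic radius R = A/P = 16.92/11.64 = 1.4536 m.
Velocity V = (1/n)*R^(2/3)*S^(1/2) = (1/0.032)*1.4536^(2/3)*0.009^(1/2) = 3.8043 m/s.
Discharge Q = A * V = 16.92 * 3.8043 = 64.368 m^3/s.

64.368


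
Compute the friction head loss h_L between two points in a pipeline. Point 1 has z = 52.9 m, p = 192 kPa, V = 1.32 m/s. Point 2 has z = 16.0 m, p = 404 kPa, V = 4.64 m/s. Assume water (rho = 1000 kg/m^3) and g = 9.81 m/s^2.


Total head at each section: H = z + p/(rho*g) + V^2/(2g).
H1 = 52.9 + 192*1000/(1000*9.81) + 1.32^2/(2*9.81)
   = 52.9 + 19.572 + 0.0888
   = 72.561 m.
H2 = 16.0 + 404*1000/(1000*9.81) + 4.64^2/(2*9.81)
   = 16.0 + 41.182 + 1.0973
   = 58.28 m.
h_L = H1 - H2 = 72.561 - 58.28 = 14.281 m.

14.281


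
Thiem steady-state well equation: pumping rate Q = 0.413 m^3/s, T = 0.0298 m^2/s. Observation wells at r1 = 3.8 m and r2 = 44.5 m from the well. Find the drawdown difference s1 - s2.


Thiem equation: s1 - s2 = Q/(2*pi*T) * ln(r2/r1).
ln(r2/r1) = ln(44.5/3.8) = 2.4605.
Q/(2*pi*T) = 0.413 / (2*pi*0.0298) = 0.413 / 0.1872 = 2.2057.
s1 - s2 = 2.2057 * 2.4605 = 5.4272 m.

5.4272


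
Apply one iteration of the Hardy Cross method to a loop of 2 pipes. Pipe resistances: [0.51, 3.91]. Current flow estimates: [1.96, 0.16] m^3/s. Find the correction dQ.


Numerator terms (r*Q*|Q|): 0.51*1.96*|1.96| = 1.9592; 3.91*0.16*|0.16| = 0.1001.
Sum of numerator = 2.0593.
Denominator terms (r*|Q|): 0.51*|1.96| = 0.9996; 3.91*|0.16| = 0.6256.
2 * sum of denominator = 2 * 1.6252 = 3.2504.
dQ = -2.0593 / 3.2504 = -0.6336 m^3/s.

-0.6336


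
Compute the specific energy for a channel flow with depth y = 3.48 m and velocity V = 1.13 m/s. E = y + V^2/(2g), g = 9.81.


Specific energy E = y + V^2/(2g).
Velocity head = V^2/(2g) = 1.13^2 / (2*9.81) = 1.2769 / 19.62 = 0.0651 m.
E = 3.48 + 0.0651 = 3.5451 m.

3.5451


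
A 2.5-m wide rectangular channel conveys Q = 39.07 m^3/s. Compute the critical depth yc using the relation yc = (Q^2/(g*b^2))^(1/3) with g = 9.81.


Using yc = (Q^2 / (g * b^2))^(1/3):
Q^2 = 39.07^2 = 1526.46.
g * b^2 = 9.81 * 2.5^2 = 9.81 * 6.25 = 61.31.
Q^2 / (g*b^2) = 1526.46 / 61.31 = 24.8974.
yc = 24.8974^(1/3) = 2.92 m.

2.92


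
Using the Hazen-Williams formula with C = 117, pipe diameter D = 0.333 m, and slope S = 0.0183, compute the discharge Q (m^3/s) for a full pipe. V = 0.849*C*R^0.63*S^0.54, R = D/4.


For a full circular pipe, R = D/4 = 0.333/4 = 0.0833 m.
V = 0.849 * 117 * 0.0833^0.63 * 0.0183^0.54
  = 0.849 * 117 * 0.208854 * 0.115272
  = 2.3914 m/s.
Pipe area A = pi*D^2/4 = pi*0.333^2/4 = 0.0871 m^2.
Q = A * V = 0.0871 * 2.3914 = 0.2083 m^3/s.

0.2083


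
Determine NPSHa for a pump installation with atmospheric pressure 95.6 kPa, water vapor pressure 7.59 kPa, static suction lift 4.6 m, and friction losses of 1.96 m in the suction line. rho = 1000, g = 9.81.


NPSHa = p_atm/(rho*g) - z_s - hf_s - p_vap/(rho*g).
p_atm/(rho*g) = 95.6*1000 / (1000*9.81) = 9.745 m.
p_vap/(rho*g) = 7.59*1000 / (1000*9.81) = 0.774 m.
NPSHa = 9.745 - 4.6 - 1.96 - 0.774
      = 2.41 m.

2.41


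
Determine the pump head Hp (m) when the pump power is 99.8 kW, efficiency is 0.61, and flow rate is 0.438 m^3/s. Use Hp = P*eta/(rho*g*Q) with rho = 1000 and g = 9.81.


Pump head formula: Hp = P * eta / (rho * g * Q).
Numerator: P * eta = 99.8 * 1000 * 0.61 = 60878.0 W.
Denominator: rho * g * Q = 1000 * 9.81 * 0.438 = 4296.78.
Hp = 60878.0 / 4296.78 = 14.17 m.

14.17


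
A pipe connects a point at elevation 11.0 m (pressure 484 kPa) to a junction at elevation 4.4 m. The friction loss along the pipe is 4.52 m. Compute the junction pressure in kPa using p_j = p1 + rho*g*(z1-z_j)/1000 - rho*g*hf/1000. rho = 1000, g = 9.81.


Junction pressure: p_j = p1 + rho*g*(z1 - z_j)/1000 - rho*g*hf/1000.
Elevation term = 1000*9.81*(11.0 - 4.4)/1000 = 64.746 kPa.
Friction term = 1000*9.81*4.52/1000 = 44.341 kPa.
p_j = 484 + 64.746 - 44.341 = 504.4 kPa.

504.4


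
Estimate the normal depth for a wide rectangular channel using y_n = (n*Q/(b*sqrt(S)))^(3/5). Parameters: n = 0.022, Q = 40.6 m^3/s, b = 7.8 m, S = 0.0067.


We use the wide-channel approximation y_n = (n*Q/(b*sqrt(S)))^(3/5).
sqrt(S) = sqrt(0.0067) = 0.081854.
Numerator: n*Q = 0.022 * 40.6 = 0.8932.
Denominator: b*sqrt(S) = 7.8 * 0.081854 = 0.638461.
arg = 1.399.
y_n = 1.399^(3/5) = 1.2232 m.

1.2232
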